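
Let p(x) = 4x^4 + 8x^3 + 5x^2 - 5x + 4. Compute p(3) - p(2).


p(3) = 574
p(2) = 142
p(3) - p(2) = 574 - 142 = 432


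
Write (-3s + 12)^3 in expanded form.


Expand (-3s + 12)^3 by repeated multiplication:
  (-3s + 12)^2 = 9s^2 - 72s + 144
= -27s^3 + 324s^2 - 1296s + 1728


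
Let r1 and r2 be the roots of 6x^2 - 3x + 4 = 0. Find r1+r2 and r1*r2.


For ax^2+bx+c=0: sum = -b/a, product = c/a.
a=6, b=-3, c=4
Sum = -(-3)/6 = 1/2
Product = (4)/6 = 2/3


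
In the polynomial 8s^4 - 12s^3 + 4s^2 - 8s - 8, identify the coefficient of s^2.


Read off the coefficient of s^2: 4


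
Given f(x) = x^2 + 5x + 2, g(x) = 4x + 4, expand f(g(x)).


Substitute g(x) into f:
f(g(x)) = 1*(4x + 4)^2 + 5*(4x + 4) + 2
(4x + 4)^2 = 16x^2 + 32x + 16
Expand and combine: 16x^2 + 52x + 38


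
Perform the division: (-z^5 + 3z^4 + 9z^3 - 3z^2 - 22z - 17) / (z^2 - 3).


(-z^5 + 3z^4 + 9z^3 - 3z^2 - 22z - 17) / (z^2 - 3)
Step 1: -z^3 * (z^2 - 3) = -z^5 + 3z^3; subtract.
Step 2: 3z^2 * (z^2 - 3) = 3z^4 - 9z^2; subtract.
Step 3: 6z * (z^2 - 3) = 6z^3 - 18z; subtract.
Step 4: 6 * (z^2 - 3) = 6z^2 - 18; subtract.
Quotient: -z^3 + 3z^2 + 6z + 6, Remainder: -4z + 1


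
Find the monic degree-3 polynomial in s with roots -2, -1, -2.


p(s) = (s + 2)(s + 1)(s + 2)
Expand: s^3 + 5s^2 + 8s + 4


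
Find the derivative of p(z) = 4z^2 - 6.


Apply the power rule term by term:
  d/dz(4z^2) = 8z
  d/dz(-6) = 0
p'(z) = 8z


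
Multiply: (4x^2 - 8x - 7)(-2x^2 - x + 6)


Distribute each term of the first polynomial:
  (4x^2)(-2x^2 - x + 6) = -8x^4 - 4x^3 + 24x^2
  (-8x)(-2x^2 - x + 6) = 16x^3 + 8x^2 - 48x
  (-7)(-2x^2 - x + 6) = 14x^2 + 7x - 42
Sum: -8x^4 + 12x^3 + 46x^2 - 41x - 42


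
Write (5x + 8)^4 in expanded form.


Expand (5x + 8)^4 by repeated multiplication:
  (5x + 8)^2 = 25x^2 + 80x + 64
  (5x + 8)^3 = 125x^3 + 600x^2 + 960x + 512
= 625x^4 + 4000x^3 + 9600x^2 + 10240x + 4096


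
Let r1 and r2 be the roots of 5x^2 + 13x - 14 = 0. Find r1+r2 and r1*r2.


For ax^2+bx+c=0: sum = -b/a, product = c/a.
a=5, b=13, c=-14
Sum = -(13)/5 = -13/5
Product = (-14)/5 = -14/5


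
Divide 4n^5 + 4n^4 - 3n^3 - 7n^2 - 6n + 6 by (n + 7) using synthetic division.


Synthetic division with c = -7. Coefficients: 4, 4, -3, -7, -6, 6
Bring down 4.
  4 * -7 = -28; -28 + 4 = -24
  -24 * -7 = 168; 168 - 3 = 165
  165 * -7 = -1155; -1155 - 7 = -1162
  -1162 * -7 = 8134; 8134 - 6 = 8128
  8128 * -7 = -56896; -56896 + 6 = -56890
Quotient: 4n^4 - 24n^3 + 165n^2 - 1162n + 8128, Remainder: -56890


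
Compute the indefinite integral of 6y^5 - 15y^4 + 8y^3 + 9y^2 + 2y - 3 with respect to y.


Reverse power rule on each term:
  ∫ 6y^5 dy = y^6
  ∫ -15y^4 dy = -3y^5
  ∫ 8y^3 dy = 2y^4
  ∫ 9y^2 dy = 3y^3
  ∫ 2y dy = y^2
  ∫ -3 dy = -3y
F(y) = y^6 - 3y^5 + 2y^4 + 3y^3 + y^2 - 3y + C


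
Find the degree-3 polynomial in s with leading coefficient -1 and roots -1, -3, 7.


p(s) = -(s + 1)(s + 3)(s - 7)
Expand: -s^3 + 3s^2 + 25s + 21


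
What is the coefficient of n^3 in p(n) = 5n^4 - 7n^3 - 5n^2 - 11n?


Read off the coefficient of n^3: -7


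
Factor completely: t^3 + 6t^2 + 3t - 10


Try integer roots (divisors of -10). t=-5: p(-5)=0.
Divide out (t + 5): quotient is t^2 + t - 2.
Factor the quadratic: (t + 2)(t - 1)
Result: (t + 5)(t + 2)(t - 1)


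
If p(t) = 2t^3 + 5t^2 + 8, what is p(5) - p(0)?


p(5) = 383
p(0) = 8
p(5) - p(0) = 383 - 8 = 375


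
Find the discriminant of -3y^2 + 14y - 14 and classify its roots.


D = b^2 - 4ac = (14)^2 - 4(-3)(-14) = 196 - 168 = 28
Since D > 0: two distinct irrational roots


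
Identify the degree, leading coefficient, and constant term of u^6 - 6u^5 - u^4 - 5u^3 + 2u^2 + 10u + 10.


Highest power of u is 6, with coefficient 1. Constant term is 10.
Degree = 6, leading coefficient = 1, constant term = 10


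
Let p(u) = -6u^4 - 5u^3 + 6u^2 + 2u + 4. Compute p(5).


Using direct substitution:
  -6 * (5)^4 = -3750
  -5 * (5)^3 = -625
  6 * (5)^2 = 150
  2 * (5)^1 = 10
  constant: 4
Sum = -3750 - 625 + 150 + 10 + 4 = -4211


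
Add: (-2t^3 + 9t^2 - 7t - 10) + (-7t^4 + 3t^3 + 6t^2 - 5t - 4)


Align terms by degree and add:
  -2t^3 + 9t^2 - 7t - 10
  -7t^4 + 3t^3 + 6t^2 - 5t - 4
= -7t^4 + t^3 + 15t^2 - 12t - 14


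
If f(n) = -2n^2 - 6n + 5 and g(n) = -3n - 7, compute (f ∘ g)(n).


Substitute g(n) into f:
f(g(n)) = -2*(-3n - 7)^2 + (-6)*(-3n - 7) + 5
(-3n - 7)^2 = 9n^2 + 42n + 49
Expand and combine: -18n^2 - 66n - 51


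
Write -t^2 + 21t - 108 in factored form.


Roots satisfy r1 + r2 = -b/a = 21 and r1*r2 = c/a = 108.
So r1 = 12, r2 = 9.
-t^2 + 21t - 108 = -(t - r1)(t - r2) = -(t - 12)(t - 9)


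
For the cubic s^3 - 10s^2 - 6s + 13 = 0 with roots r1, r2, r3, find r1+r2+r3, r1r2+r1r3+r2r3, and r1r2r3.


Monic cubic s^3+bs^2+cs+d=0: sum=-b, pairwise sum=c, product=-d.
b=-10, c=-6, d=13
r1+r2+r3 = 10
r1r2+r1r3+r2r3 = -6
r1r2r3 = -13


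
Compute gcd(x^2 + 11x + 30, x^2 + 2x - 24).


Factor each:
  x^2 + 11x + 30 = (x + 6)(x + 5)
  x^2 + 2x - 24 = (x + 6)(x - 4)
Common monic factor: x + 6


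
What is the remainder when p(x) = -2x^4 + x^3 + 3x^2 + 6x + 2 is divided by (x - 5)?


By the Remainder Theorem, the remainder equals p(5):
  -2*(5)^4 = -1250
  1*(5)^3 = 125
  3*(5)^2 = 75
  6*(5)^1 = 30
  constant: 2
Sum: -1250 + 125 + 75 + 30 + 2 = -1018


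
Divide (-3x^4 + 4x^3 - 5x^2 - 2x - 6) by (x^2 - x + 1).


(-3x^4 + 4x^3 - 5x^2 - 2x - 6) / (x^2 - x + 1)
Step 1: -3x^2 * (x^2 - x + 1) = -3x^4 + 3x^3 - 3x^2; subtract.
Step 2: x * (x^2 - x + 1) = x^3 - x^2 + x; subtract.
Step 3: -1 * (x^2 - x + 1) = -x^2 + x - 1; subtract.
Quotient: -3x^2 + x - 1, Remainder: -4x - 5


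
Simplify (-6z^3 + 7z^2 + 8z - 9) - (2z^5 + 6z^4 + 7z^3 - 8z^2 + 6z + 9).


Distribute the minus sign:
  (-6z^3 + 7z^2 + 8z - 9)
- (2z^5 + 6z^4 + 7z^3 - 8z^2 + 6z + 9)
Negate second polynomial: -2z^5 - 6z^4 - 7z^3 + 8z^2 - 6z - 9
Add: -2z^5 - 6z^4 - 13z^3 + 15z^2 + 2z - 18


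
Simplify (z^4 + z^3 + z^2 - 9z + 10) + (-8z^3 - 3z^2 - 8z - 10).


Align terms by degree and add:
  z^4 + z^3 + z^2 - 9z + 10
  -8z^3 - 3z^2 - 8z - 10
= z^4 - 7z^3 - 2z^2 - 17z


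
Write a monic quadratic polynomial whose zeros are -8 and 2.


p(y) = (y + 8)(y - 2)
Expand: y^2 + 6y - 16


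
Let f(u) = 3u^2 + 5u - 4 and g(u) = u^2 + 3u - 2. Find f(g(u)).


Substitute g(u) into f:
f(g(u)) = 3*(u^2 + 3u - 2)^2 + 5*(u^2 + 3u - 2) + (-4)
(u^2 + 3u - 2)^2 = u^4 + 6u^3 + 5u^2 - 12u + 4
Expand and combine: 3u^4 + 18u^3 + 20u^2 - 21u - 2


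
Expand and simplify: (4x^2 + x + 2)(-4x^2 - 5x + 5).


Distribute each term of the first polynomial:
  (4x^2)(-4x^2 - 5x + 5) = -16x^4 - 20x^3 + 20x^2
  (x)(-4x^2 - 5x + 5) = -4x^3 - 5x^2 + 5x
  (2)(-4x^2 - 5x + 5) = -8x^2 - 10x + 10
Sum: -16x^4 - 24x^3 + 7x^2 - 5x + 10


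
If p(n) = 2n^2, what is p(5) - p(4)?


p(5) = 50
p(4) = 32
p(5) - p(4) = 50 - 32 = 18


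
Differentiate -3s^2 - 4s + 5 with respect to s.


Apply the power rule term by term:
  d/ds(-3s^2) = -6s
  d/ds(-4s) = -4
  d/ds(5) = 0
p'(s) = -6s - 4


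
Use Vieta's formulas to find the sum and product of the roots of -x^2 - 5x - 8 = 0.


For ax^2+bx+c=0: sum = -b/a, product = c/a.
a=-1, b=-5, c=-8
Sum = -(-5)/-1 = -5
Product = (-8)/-1 = 8


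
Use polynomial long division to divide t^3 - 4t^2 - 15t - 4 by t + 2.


(t^3 - 4t^2 - 15t - 4) / (t + 2)
Step 1: t^2 * (t + 2) = t^3 + 2t^2; subtract.
Step 2: -6t * (t + 2) = -6t^2 - 12t; subtract.
Step 3: -3 * (t + 2) = -3t - 6; subtract.
Quotient: t^2 - 6t - 3, Remainder: 2


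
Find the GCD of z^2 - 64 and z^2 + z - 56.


Factor each:
  z^2 - 64 = (z + 8)(z - 8)
  z^2 + z - 56 = (z + 8)(z - 7)
Common monic factor: z + 8


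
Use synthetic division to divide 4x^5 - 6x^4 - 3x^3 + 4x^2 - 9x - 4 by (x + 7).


Synthetic division with c = -7. Coefficients: 4, -6, -3, 4, -9, -4
Bring down 4.
  4 * -7 = -28; -28 - 6 = -34
  -34 * -7 = 238; 238 - 3 = 235
  235 * -7 = -1645; -1645 + 4 = -1641
  -1641 * -7 = 11487; 11487 - 9 = 11478
  11478 * -7 = -80346; -80346 - 4 = -80350
Quotient: 4x^4 - 34x^3 + 235x^2 - 1641x + 11478, Remainder: -80350


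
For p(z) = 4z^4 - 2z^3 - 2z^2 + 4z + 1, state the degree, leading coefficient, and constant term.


Highest power of z is 4, with coefficient 4. Constant term is 1.
Degree = 4, leading coefficient = 4, constant term = 1


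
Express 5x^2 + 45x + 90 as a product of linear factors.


Roots satisfy r1 + r2 = -b/a = -9 and r1*r2 = c/a = 18.
So r1 = -6, r2 = -3.
5x^2 + 45x + 90 = 5(x - r1)(x - r2) = 5(x + 6)(x + 3)


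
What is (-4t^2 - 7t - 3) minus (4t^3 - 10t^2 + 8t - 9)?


Distribute the minus sign:
  (-4t^2 - 7t - 3)
- (4t^3 - 10t^2 + 8t - 9)
Negate second polynomial: -4t^3 + 10t^2 - 8t + 9
Add: -4t^3 + 6t^2 - 15t + 6


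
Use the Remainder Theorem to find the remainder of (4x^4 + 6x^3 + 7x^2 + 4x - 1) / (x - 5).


By the Remainder Theorem, the remainder equals p(5):
  4*(5)^4 = 2500
  6*(5)^3 = 750
  7*(5)^2 = 175
  4*(5)^1 = 20
  constant: -1
Sum: 2500 + 750 + 175 + 20 - 1 = 3444


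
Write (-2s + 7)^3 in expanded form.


Expand (-2s + 7)^3 by repeated multiplication:
  (-2s + 7)^2 = 4s^2 - 28s + 49
= -8s^3 + 84s^2 - 294s + 343


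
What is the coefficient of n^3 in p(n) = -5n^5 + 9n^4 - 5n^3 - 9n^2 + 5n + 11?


Read off the coefficient of n^3: -5


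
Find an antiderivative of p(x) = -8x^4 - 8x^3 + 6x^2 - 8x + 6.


Reverse power rule on each term:
  ∫ -8x^4 dx = -(8/5)x^5
  ∫ -8x^3 dx = -2x^4
  ∫ 6x^2 dx = 2x^3
  ∫ -8x dx = -4x^2
  ∫ 6 dx = 6x
F(x) = -(8/5)x^5 - 2x^4 + 2x^3 - 4x^2 + 6x + C


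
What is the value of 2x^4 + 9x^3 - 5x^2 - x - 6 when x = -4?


Using direct substitution:
  2 * (-4)^4 = 512
  9 * (-4)^3 = -576
  -5 * (-4)^2 = -80
  -1 * (-4)^1 = 4
  constant: -6
Sum = 512 - 576 - 80 + 4 - 6 = -146


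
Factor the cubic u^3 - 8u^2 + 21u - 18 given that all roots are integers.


Try integer roots (divisors of -18). u=2: p(2)=0.
Divide out (u - 2): quotient is u^2 - 6u + 9.
Factor the quadratic: (u - 3)(u - 3)
Result: (u - 2)(u - 3)(u - 3)


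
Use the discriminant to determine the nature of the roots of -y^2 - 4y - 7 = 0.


D = b^2 - 4ac = (-4)^2 - 4(-1)(-7) = 16 - 28 = -12
Since D < 0: two complex conjugate roots (no real roots)


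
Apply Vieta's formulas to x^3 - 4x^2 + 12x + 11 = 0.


Monic cubic x^3+bx^2+cx+d=0: sum=-b, pairwise sum=c, product=-d.
b=-4, c=12, d=11
r1+r2+r3 = 4
r1r2+r1r3+r2r3 = 12
r1r2r3 = -11


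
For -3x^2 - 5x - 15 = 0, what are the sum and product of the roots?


For ax^2+bx+c=0: sum = -b/a, product = c/a.
a=-3, b=-5, c=-15
Sum = -(-5)/-3 = -5/3
Product = (-15)/-3 = 5


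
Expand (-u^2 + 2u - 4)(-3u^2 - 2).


Distribute each term of the first polynomial:
  (-u^2)(-3u^2 - 2) = 3u^4 + 2u^2
  (2u)(-3u^2 - 2) = -6u^3 - 4u
  (-4)(-3u^2 - 2) = 12u^2 + 8
Sum: 3u^4 - 6u^3 + 14u^2 - 4u + 8


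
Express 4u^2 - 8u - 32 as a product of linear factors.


Roots satisfy r1 + r2 = -b/a = 2 and r1*r2 = c/a = -8.
So r1 = -2, r2 = 4.
4u^2 - 8u - 32 = 4(u - r1)(u - r2) = 4(u + 2)(u - 4)


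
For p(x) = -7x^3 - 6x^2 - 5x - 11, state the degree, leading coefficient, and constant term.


Highest power of x is 3, with coefficient -7. Constant term is -11.
Degree = 3, leading coefficient = -7, constant term = -11


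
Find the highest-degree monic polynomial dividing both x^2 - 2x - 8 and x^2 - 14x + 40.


Factor each:
  x^2 - 2x - 8 = (x - 4)(x + 2)
  x^2 - 14x + 40 = (x - 4)(x - 10)
Common monic factor: x - 4


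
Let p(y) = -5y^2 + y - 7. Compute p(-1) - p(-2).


p(-1) = -13
p(-2) = -29
p(-1) - p(-2) = -13 + 29 = 16


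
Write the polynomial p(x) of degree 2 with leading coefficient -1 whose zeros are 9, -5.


p(x) = -(x - 9)(x + 5)
Expand: -x^2 + 4x + 45


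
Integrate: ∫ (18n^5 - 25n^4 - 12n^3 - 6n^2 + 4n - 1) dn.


Reverse power rule on each term:
  ∫ 18n^5 dn = 3n^6
  ∫ -25n^4 dn = -5n^5
  ∫ -12n^3 dn = -3n^4
  ∫ -6n^2 dn = -2n^3
  ∫ 4n dn = 2n^2
  ∫ -1 dn = -n
F(n) = 3n^6 - 5n^5 - 3n^4 - 2n^3 + 2n^2 - n + C


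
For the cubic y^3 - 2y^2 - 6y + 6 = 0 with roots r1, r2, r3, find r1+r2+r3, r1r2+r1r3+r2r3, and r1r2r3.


Monic cubic y^3+by^2+cy+d=0: sum=-b, pairwise sum=c, product=-d.
b=-2, c=-6, d=6
r1+r2+r3 = 2
r1r2+r1r3+r2r3 = -6
r1r2r3 = -6


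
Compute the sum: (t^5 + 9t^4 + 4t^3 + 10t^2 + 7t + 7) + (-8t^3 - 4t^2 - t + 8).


Align terms by degree and add:
  t^5 + 9t^4 + 4t^3 + 10t^2 + 7t + 7
  -8t^3 - 4t^2 - t + 8
= t^5 + 9t^4 - 4t^3 + 6t^2 + 6t + 15


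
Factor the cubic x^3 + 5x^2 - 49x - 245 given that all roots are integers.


Try integer roots (divisors of -245). x=-5: p(-5)=0.
Divide out (x + 5): quotient is x^2 - 49.
Factor the quadratic: (x - 7)(x + 7)
Result: (x + 5)(x - 7)(x + 7)


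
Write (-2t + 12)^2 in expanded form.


Expand (-2t + 12)^2 by repeated multiplication:
= 4t^2 - 48t + 144


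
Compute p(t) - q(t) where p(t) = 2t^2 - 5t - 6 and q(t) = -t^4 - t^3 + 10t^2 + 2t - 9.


Distribute the minus sign:
  (2t^2 - 5t - 6)
- (-t^4 - t^3 + 10t^2 + 2t - 9)
Negate second polynomial: t^4 + t^3 - 10t^2 - 2t + 9
Add: t^4 + t^3 - 8t^2 - 7t + 3


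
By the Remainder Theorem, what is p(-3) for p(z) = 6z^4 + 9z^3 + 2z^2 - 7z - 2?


By the Remainder Theorem, the remainder equals p(-3):
  6*(-3)^4 = 486
  9*(-3)^3 = -243
  2*(-3)^2 = 18
  -7*(-3)^1 = 21
  constant: -2
Sum: 486 - 243 + 18 + 21 - 2 = 280


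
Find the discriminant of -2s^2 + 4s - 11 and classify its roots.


D = b^2 - 4ac = (4)^2 - 4(-2)(-11) = 16 - 88 = -72
Since D < 0: two complex conjugate roots (no real roots)


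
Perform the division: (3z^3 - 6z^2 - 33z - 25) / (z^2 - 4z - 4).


(3z^3 - 6z^2 - 33z - 25) / (z^2 - 4z - 4)
Step 1: 3z * (z^2 - 4z - 4) = 3z^3 - 12z^2 - 12z; subtract.
Step 2: 6 * (z^2 - 4z - 4) = 6z^2 - 24z - 24; subtract.
Quotient: 3z + 6, Remainder: 3z - 1


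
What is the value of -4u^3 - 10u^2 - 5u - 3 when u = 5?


Using direct substitution:
  -4 * (5)^3 = -500
  -10 * (5)^2 = -250
  -5 * (5)^1 = -25
  constant: -3
Sum = -500 - 250 - 25 - 3 = -778


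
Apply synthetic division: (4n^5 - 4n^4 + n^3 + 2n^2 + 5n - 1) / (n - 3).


Synthetic division with c = 3. Coefficients: 4, -4, 1, 2, 5, -1
Bring down 4.
  4 * 3 = 12; 12 - 4 = 8
  8 * 3 = 24; 24 + 1 = 25
  25 * 3 = 75; 75 + 2 = 77
  77 * 3 = 231; 231 + 5 = 236
  236 * 3 = 708; 708 - 1 = 707
Quotient: 4n^4 + 8n^3 + 25n^2 + 77n + 236, Remainder: 707


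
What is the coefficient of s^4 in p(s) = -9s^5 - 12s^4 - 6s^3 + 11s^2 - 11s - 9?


Read off the coefficient of s^4: -12


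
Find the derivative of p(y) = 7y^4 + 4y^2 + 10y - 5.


Apply the power rule term by term:
  d/dy(7y^4) = 28y^3
  d/dy(4y^2) = 8y
  d/dy(10y) = 10
  d/dy(-5) = 0
p'(y) = 28y^3 + 8y + 10


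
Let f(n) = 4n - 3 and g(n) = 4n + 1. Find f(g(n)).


Substitute g(n) into f:
f(g(n)) = 4*(4n + 1) + (-3)
Expand and combine: 16n + 1


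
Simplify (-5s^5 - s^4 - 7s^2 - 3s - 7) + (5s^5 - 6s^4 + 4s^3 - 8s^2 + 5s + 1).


Align terms by degree and add:
  -5s^5 - s^4 - 7s^2 - 3s - 7
+ 5s^5 - 6s^4 + 4s^3 - 8s^2 + 5s + 1
= -7s^4 + 4s^3 - 15s^2 + 2s - 6


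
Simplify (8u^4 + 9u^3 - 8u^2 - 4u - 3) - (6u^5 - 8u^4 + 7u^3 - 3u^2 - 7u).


Distribute the minus sign:
  (8u^4 + 9u^3 - 8u^2 - 4u - 3)
- (6u^5 - 8u^4 + 7u^3 - 3u^2 - 7u)
Negate second polynomial: -6u^5 + 8u^4 - 7u^3 + 3u^2 + 7u
Add: -6u^5 + 16u^4 + 2u^3 - 5u^2 + 3u - 3


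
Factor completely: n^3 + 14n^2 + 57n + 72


Try integer roots (divisors of 72). n=-8: p(-8)=0.
Divide out (n + 8): quotient is n^2 + 6n + 9.
Factor the quadratic: (n + 3)(n + 3)
Result: (n + 8)(n + 3)(n + 3)


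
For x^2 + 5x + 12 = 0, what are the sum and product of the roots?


For ax^2+bx+c=0: sum = -b/a, product = c/a.
a=1, b=5, c=12
Sum = -(5)/1 = -5
Product = (12)/1 = 12


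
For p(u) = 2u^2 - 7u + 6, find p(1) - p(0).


p(1) = 1
p(0) = 6
p(1) - p(0) = 1 - 6 = -5


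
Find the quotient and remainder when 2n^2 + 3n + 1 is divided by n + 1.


(2n^2 + 3n + 1) / (n + 1)
Step 1: 2n * (n + 1) = 2n^2 + 2n; subtract.
Step 2: 1 * (n + 1) = n + 1; subtract.
Quotient: 2n + 1, Remainder: 0


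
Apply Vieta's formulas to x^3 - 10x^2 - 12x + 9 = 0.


Monic cubic x^3+bx^2+cx+d=0: sum=-b, pairwise sum=c, product=-d.
b=-10, c=-12, d=9
r1+r2+r3 = 10
r1r2+r1r3+r2r3 = -12
r1r2r3 = -9


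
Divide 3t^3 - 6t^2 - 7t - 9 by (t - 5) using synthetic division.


Synthetic division with c = 5. Coefficients: 3, -6, -7, -9
Bring down 3.
  3 * 5 = 15; 15 - 6 = 9
  9 * 5 = 45; 45 - 7 = 38
  38 * 5 = 190; 190 - 9 = 181
Quotient: 3t^2 + 9t + 38, Remainder: 181


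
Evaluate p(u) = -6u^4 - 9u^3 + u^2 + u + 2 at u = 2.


Using direct substitution:
  -6 * (2)^4 = -96
  -9 * (2)^3 = -72
  1 * (2)^2 = 4
  1 * (2)^1 = 2
  constant: 2
Sum = -96 - 72 + 4 + 2 + 2 = -160


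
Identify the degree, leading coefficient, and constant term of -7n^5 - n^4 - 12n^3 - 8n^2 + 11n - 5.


Highest power of n is 5, with coefficient -7. Constant term is -5.
Degree = 5, leading coefficient = -7, constant term = -5


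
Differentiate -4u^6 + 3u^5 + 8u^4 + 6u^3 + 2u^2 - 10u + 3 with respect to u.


Apply the power rule term by term:
  d/du(-4u^6) = -24u^5
  d/du(3u^5) = 15u^4
  d/du(8u^4) = 32u^3
  d/du(6u^3) = 18u^2
  d/du(2u^2) = 4u
  d/du(-10u) = -10
  d/du(3) = 0
p'(u) = -24u^5 + 15u^4 + 32u^3 + 18u^2 + 4u - 10


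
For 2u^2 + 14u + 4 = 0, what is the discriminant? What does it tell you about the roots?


D = b^2 - 4ac = (14)^2 - 4(2)(4) = 196 - 32 = 164
Since D > 0: two distinct irrational roots


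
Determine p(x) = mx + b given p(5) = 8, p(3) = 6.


p(x) = mx + b. Using p(5)=8, p(3)=6:
m = (8 - 6)/(5 - 3) = 2/2 = 1
b = 8 - m*(5) = 8 - 5 = 3
p(x) = x + 3


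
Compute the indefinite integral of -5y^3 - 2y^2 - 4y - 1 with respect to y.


Reverse power rule on each term:
  ∫ -5y^3 dy = -(5/4)y^4
  ∫ -2y^2 dy = -(2/3)y^3
  ∫ -4y dy = -2y^2
  ∫ -1 dy = -y
F(y) = -(5/4)y^4 - (2/3)y^3 - 2y^2 - y + C


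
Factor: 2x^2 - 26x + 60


Roots satisfy r1 + r2 = -b/a = 13 and r1*r2 = c/a = 30.
So r1 = 10, r2 = 3.
2x^2 - 26x + 60 = 2(x - r1)(x - r2) = 2(x - 10)(x - 3)


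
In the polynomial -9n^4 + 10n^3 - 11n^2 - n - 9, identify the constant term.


Read off the constant term: -9


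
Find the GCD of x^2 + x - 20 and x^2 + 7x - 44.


Factor each:
  x^2 + x - 20 = (x - 4)(x + 5)
  x^2 + 7x - 44 = (x - 4)(x + 11)
Common monic factor: x - 4


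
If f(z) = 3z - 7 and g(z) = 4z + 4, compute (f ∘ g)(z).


Substitute g(z) into f:
f(g(z)) = 3*(4z + 4) + (-7)
Expand and combine: 12z + 5


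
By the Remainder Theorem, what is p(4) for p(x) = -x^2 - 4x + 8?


By the Remainder Theorem, the remainder equals p(4):
  -1*(4)^2 = -16
  -4*(4)^1 = -16
  constant: 8
Sum: -16 - 16 + 8 = -24


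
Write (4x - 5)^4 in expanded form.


Expand (4x - 5)^4 by repeated multiplication:
  (4x - 5)^2 = 16x^2 - 40x + 25
  (4x - 5)^3 = 64x^3 - 240x^2 + 300x - 125
= 256x^4 - 1280x^3 + 2400x^2 - 2000x + 625


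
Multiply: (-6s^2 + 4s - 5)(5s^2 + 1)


Distribute each term of the first polynomial:
  (-6s^2)(5s^2 + 1) = -30s^4 - 6s^2
  (4s)(5s^2 + 1) = 20s^3 + 4s
  (-5)(5s^2 + 1) = -25s^2 - 5
Sum: -30s^4 + 20s^3 - 31s^2 + 4s - 5


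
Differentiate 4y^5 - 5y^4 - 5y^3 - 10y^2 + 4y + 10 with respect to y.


Apply the power rule term by term:
  d/dy(4y^5) = 20y^4
  d/dy(-5y^4) = -20y^3
  d/dy(-5y^3) = -15y^2
  d/dy(-10y^2) = -20y
  d/dy(4y) = 4
  d/dy(10) = 0
p'(y) = 20y^4 - 20y^3 - 15y^2 - 20y + 4


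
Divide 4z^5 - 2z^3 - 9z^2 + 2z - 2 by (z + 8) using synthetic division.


Synthetic division with c = -8. Coefficients: 4, 0, -2, -9, 2, -2
Bring down 4.
  4 * -8 = -32; -32 + 0 = -32
  -32 * -8 = 256; 256 - 2 = 254
  254 * -8 = -2032; -2032 - 9 = -2041
  -2041 * -8 = 16328; 16328 + 2 = 16330
  16330 * -8 = -130640; -130640 - 2 = -130642
Quotient: 4z^4 - 32z^3 + 254z^2 - 2041z + 16330, Remainder: -130642


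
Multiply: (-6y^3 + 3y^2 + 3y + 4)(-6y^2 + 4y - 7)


Distribute each term of the first polynomial:
  (-6y^3)(-6y^2 + 4y - 7) = 36y^5 - 24y^4 + 42y^3
  (3y^2)(-6y^2 + 4y - 7) = -18y^4 + 12y^3 - 21y^2
  (3y)(-6y^2 + 4y - 7) = -18y^3 + 12y^2 - 21y
  (4)(-6y^2 + 4y - 7) = -24y^2 + 16y - 28
Sum: 36y^5 - 42y^4 + 36y^3 - 33y^2 - 5y - 28


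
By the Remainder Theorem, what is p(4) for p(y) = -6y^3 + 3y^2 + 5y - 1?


By the Remainder Theorem, the remainder equals p(4):
  -6*(4)^3 = -384
  3*(4)^2 = 48
  5*(4)^1 = 20
  constant: -1
Sum: -384 + 48 + 20 - 1 = -317


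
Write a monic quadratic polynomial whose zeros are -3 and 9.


p(z) = (z + 3)(z - 9)
Expand: z^2 - 6z - 27


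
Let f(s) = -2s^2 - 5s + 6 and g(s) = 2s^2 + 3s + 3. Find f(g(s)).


Substitute g(s) into f:
f(g(s)) = -2*(2s^2 + 3s + 3)^2 + (-5)*(2s^2 + 3s + 3) + 6
(2s^2 + 3s + 3)^2 = 4s^4 + 12s^3 + 21s^2 + 18s + 9
Expand and combine: -8s^4 - 24s^3 - 52s^2 - 51s - 27


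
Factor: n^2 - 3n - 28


Roots satisfy r1 + r2 = -b/a = 3 and r1*r2 = c/a = -28.
So r1 = -4, r2 = 7.
n^2 - 3n - 28 = (n - r1)(n - r2) = (n + 4)(n - 7)


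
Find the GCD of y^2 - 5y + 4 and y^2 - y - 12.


Factor each:
  y^2 - 5y + 4 = (y - 4)(y - 1)
  y^2 - y - 12 = (y - 4)(y + 3)
Common monic factor: y - 4


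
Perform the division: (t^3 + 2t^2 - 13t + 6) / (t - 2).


(t^3 + 2t^2 - 13t + 6) / (t - 2)
Step 1: t^2 * (t - 2) = t^3 - 2t^2; subtract.
Step 2: 4t * (t - 2) = 4t^2 - 8t; subtract.
Step 3: -5 * (t - 2) = -5t + 10; subtract.
Quotient: t^2 + 4t - 5, Remainder: -4


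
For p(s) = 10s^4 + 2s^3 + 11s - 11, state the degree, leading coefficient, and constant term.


Highest power of s is 4, with coefficient 10. Constant term is -11.
Degree = 4, leading coefficient = 10, constant term = -11


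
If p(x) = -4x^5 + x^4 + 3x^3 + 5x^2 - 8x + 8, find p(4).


Using direct substitution:
  -4 * (4)^5 = -4096
  1 * (4)^4 = 256
  3 * (4)^3 = 192
  5 * (4)^2 = 80
  -8 * (4)^1 = -32
  constant: 8
Sum = -4096 + 256 + 192 + 80 - 32 + 8 = -3592


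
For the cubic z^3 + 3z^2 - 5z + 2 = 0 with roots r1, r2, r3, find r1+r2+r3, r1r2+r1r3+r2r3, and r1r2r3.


Monic cubic z^3+bz^2+cz+d=0: sum=-b, pairwise sum=c, product=-d.
b=3, c=-5, d=2
r1+r2+r3 = -3
r1r2+r1r3+r2r3 = -5
r1r2r3 = -2


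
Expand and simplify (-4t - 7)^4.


Expand (-4t - 7)^4 by repeated multiplication:
  (-4t - 7)^2 = 16t^2 + 56t + 49
  (-4t - 7)^3 = -64t^3 - 336t^2 - 588t - 343
= 256t^4 + 1792t^3 + 4704t^2 + 5488t + 2401


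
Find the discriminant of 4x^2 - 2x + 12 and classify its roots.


D = b^2 - 4ac = (-2)^2 - 4(4)(12) = 4 - 192 = -188
Since D < 0: two complex conjugate roots (no real roots)


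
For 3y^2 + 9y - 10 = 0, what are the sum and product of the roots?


For ay^2+by+c=0: sum = -b/a, product = c/a.
a=3, b=9, c=-10
Sum = -(9)/3 = -3
Product = (-10)/3 = -10/3


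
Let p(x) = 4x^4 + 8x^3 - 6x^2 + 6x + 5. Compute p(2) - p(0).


p(2) = 121
p(0) = 5
p(2) - p(0) = 121 - 5 = 116


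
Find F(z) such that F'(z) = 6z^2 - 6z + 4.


Reverse power rule on each term:
  ∫ 6z^2 dz = 2z^3
  ∫ -6z dz = -3z^2
  ∫ 4 dz = 4z
F(z) = 2z^3 - 3z^2 + 4z + C


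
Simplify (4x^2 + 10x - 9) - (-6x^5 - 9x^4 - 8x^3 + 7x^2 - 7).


Distribute the minus sign:
  (4x^2 + 10x - 9)
- (-6x^5 - 9x^4 - 8x^3 + 7x^2 - 7)
Negate second polynomial: 6x^5 + 9x^4 + 8x^3 - 7x^2 + 7
Add: 6x^5 + 9x^4 + 8x^3 - 3x^2 + 10x - 2


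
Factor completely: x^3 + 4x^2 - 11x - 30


Try integer roots (divisors of -30). x=-5: p(-5)=0.
Divide out (x + 5): quotient is x^2 - x - 6.
Factor the quadratic: (x - 3)(x + 2)
Result: (x + 5)(x - 3)(x + 2)


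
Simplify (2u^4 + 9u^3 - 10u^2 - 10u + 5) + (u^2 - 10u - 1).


Align terms by degree and add:
  2u^4 + 9u^3 - 10u^2 - 10u + 5
+ u^2 - 10u - 1
= 2u^4 + 9u^3 - 9u^2 - 20u + 4


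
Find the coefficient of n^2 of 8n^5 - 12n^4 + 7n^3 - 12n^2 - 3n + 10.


Read off the coefficient of n^2: -12


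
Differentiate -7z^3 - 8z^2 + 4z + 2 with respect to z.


Apply the power rule term by term:
  d/dz(-7z^3) = -21z^2
  d/dz(-8z^2) = -16z
  d/dz(4z) = 4
  d/dz(2) = 0
p'(z) = -21z^2 - 16z + 4


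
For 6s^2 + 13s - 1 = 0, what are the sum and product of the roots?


For as^2+bs+c=0: sum = -b/a, product = c/a.
a=6, b=13, c=-1
Sum = -(13)/6 = -13/6
Product = (-1)/6 = -1/6


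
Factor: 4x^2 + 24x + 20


Roots satisfy r1 + r2 = -b/a = -6 and r1*r2 = c/a = 5.
So r1 = -1, r2 = -5.
4x^2 + 24x + 20 = 4(x - r1)(x - r2) = 4(x + 1)(x + 5)


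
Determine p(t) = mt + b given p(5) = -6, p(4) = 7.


p(t) = mt + b. Using p(5)=-6, p(4)=7:
m = (-6 - 7)/(5 - 4) = -13/1 = -13
b = -6 - m*(5) = -6 + 65 = 59
p(t) = -13t + 59


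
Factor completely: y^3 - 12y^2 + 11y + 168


Try integer roots (divisors of 168). y=7: p(7)=0.
Divide out (y - 7): quotient is y^2 - 5y - 24.
Factor the quadratic: (y - 8)(y + 3)
Result: (y - 7)(y - 8)(y + 3)


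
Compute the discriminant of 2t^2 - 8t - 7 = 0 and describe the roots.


D = b^2 - 4ac = (-8)^2 - 4(2)(-7) = 64 + 56 = 120
Since D > 0: two distinct irrational roots


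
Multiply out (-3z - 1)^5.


Expand (-3z - 1)^5 by repeated multiplication:
  (-3z - 1)^2 = 9z^2 + 6z + 1
  (-3z - 1)^3 = -27z^3 - 27z^2 - 9z - 1
  (-3z - 1)^4 = 81z^4 + 108z^3 + 54z^2 + 12z + 1
= -243z^5 - 405z^4 - 270z^3 - 90z^2 - 15z - 1


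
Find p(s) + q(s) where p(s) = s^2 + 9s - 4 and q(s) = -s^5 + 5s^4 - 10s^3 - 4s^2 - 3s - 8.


Align terms by degree and add:
  s^2 + 9s - 4
  -s^5 + 5s^4 - 10s^3 - 4s^2 - 3s - 8
= -s^5 + 5s^4 - 10s^3 - 3s^2 + 6s - 12


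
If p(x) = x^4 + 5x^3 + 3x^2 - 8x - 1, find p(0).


Using direct substitution:
  1 * (0)^4 = 0
  5 * (0)^3 = 0
  3 * (0)^2 = 0
  -8 * (0)^1 = 0
  constant: -1
Sum = 0 + 0 + 0 + 0 - 1 = -1


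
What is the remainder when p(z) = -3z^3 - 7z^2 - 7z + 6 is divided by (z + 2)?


By the Remainder Theorem, the remainder equals p(-2):
  -3*(-2)^3 = 24
  -7*(-2)^2 = -28
  -7*(-2)^1 = 14
  constant: 6
Sum: 24 - 28 + 14 + 6 = 16


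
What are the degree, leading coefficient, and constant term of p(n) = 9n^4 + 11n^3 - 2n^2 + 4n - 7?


Highest power of n is 4, with coefficient 9. Constant term is -7.
Degree = 4, leading coefficient = 9, constant term = -7


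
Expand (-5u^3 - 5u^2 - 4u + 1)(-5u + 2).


Distribute each term of the first polynomial:
  (-5u^3)(-5u + 2) = 25u^4 - 10u^3
  (-5u^2)(-5u + 2) = 25u^3 - 10u^2
  (-4u)(-5u + 2) = 20u^2 - 8u
  (1)(-5u + 2) = -5u + 2
Sum: 25u^4 + 15u^3 + 10u^2 - 13u + 2


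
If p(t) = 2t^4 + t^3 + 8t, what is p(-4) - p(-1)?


p(-4) = 416
p(-1) = -7
p(-4) - p(-1) = 416 + 7 = 423


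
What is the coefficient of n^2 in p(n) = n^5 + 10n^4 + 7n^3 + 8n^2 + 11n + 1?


Read off the coefficient of n^2: 8


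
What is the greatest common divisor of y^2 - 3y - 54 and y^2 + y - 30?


Factor each:
  y^2 - 3y - 54 = (y + 6)(y - 9)
  y^2 + y - 30 = (y + 6)(y - 5)
Common monic factor: y + 6


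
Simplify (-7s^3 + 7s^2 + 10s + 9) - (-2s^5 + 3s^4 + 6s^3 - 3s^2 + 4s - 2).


Distribute the minus sign:
  (-7s^3 + 7s^2 + 10s + 9)
- (-2s^5 + 3s^4 + 6s^3 - 3s^2 + 4s - 2)
Negate second polynomial: 2s^5 - 3s^4 - 6s^3 + 3s^2 - 4s + 2
Add: 2s^5 - 3s^4 - 13s^3 + 10s^2 + 6s + 11


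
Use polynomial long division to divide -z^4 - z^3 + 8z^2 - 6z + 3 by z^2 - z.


(-z^4 - z^3 + 8z^2 - 6z + 3) / (z^2 - z)
Step 1: -z^2 * (z^2 - z) = -z^4 + z^3; subtract.
Step 2: -2z * (z^2 - z) = -2z^3 + 2z^2; subtract.
Step 3: 6 * (z^2 - z) = 6z^2 - 6z; subtract.
Quotient: -z^2 - 2z + 6, Remainder: 3


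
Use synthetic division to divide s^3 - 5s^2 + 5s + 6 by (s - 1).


Synthetic division with c = 1. Coefficients: 1, -5, 5, 6
Bring down 1.
  1 * 1 = 1; 1 - 5 = -4
  -4 * 1 = -4; -4 + 5 = 1
  1 * 1 = 1; 1 + 6 = 7
Quotient: s^2 - 4s + 1, Remainder: 7


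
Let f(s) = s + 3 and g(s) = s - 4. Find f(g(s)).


Substitute g(s) into f:
f(g(s)) = 1*(s - 4) + 3
Expand and combine: s - 1


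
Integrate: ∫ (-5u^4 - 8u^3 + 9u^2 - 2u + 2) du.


Reverse power rule on each term:
  ∫ -5u^4 du = -u^5
  ∫ -8u^3 du = -2u^4
  ∫ 9u^2 du = 3u^3
  ∫ -2u du = -u^2
  ∫ 2 du = 2u
F(u) = -u^5 - 2u^4 + 3u^3 - u^2 + 2u + C


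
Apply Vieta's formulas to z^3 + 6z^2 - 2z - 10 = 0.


Monic cubic z^3+bz^2+cz+d=0: sum=-b, pairwise sum=c, product=-d.
b=6, c=-2, d=-10
r1+r2+r3 = -6
r1r2+r1r3+r2r3 = -2
r1r2r3 = 10


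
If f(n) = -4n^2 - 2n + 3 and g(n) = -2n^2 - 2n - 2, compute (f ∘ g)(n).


Substitute g(n) into f:
f(g(n)) = -4*(-2n^2 - 2n - 2)^2 + (-2)*(-2n^2 - 2n - 2) + 3
(-2n^2 - 2n - 2)^2 = 4n^4 + 8n^3 + 12n^2 + 8n + 4
Expand and combine: -16n^4 - 32n^3 - 44n^2 - 28n - 9


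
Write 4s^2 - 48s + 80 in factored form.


Roots satisfy r1 + r2 = -b/a = 12 and r1*r2 = c/a = 20.
So r1 = 2, r2 = 10.
4s^2 - 48s + 80 = 4(s - r1)(s - r2) = 4(s - 2)(s - 10)


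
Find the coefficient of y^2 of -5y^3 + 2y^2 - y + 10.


Read off the coefficient of y^2: 2


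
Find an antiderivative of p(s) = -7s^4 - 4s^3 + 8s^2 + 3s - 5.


Reverse power rule on each term:
  ∫ -7s^4 ds = -(7/5)s^5
  ∫ -4s^3 ds = -s^4
  ∫ 8s^2 ds = (8/3)s^3
  ∫ 3s ds = (3/2)s^2
  ∫ -5 ds = -5s
F(s) = -(7/5)s^5 - s^4 + (8/3)s^3 + (3/2)s^2 - 5s + C


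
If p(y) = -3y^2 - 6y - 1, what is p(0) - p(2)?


p(0) = -1
p(2) = -25
p(0) - p(2) = -1 + 25 = 24


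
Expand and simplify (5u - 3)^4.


Expand (5u - 3)^4 by repeated multiplication:
  (5u - 3)^2 = 25u^2 - 30u + 9
  (5u - 3)^3 = 125u^3 - 225u^2 + 135u - 27
= 625u^4 - 1500u^3 + 1350u^2 - 540u + 81


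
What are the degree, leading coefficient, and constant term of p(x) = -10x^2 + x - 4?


Highest power of x is 2, with coefficient -10. Constant term is -4.
Degree = 2, leading coefficient = -10, constant term = -4


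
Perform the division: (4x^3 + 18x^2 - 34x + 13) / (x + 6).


(4x^3 + 18x^2 - 34x + 13) / (x + 6)
Step 1: 4x^2 * (x + 6) = 4x^3 + 24x^2; subtract.
Step 2: -6x * (x + 6) = -6x^2 - 36x; subtract.
Step 3: 2 * (x + 6) = 2x + 12; subtract.
Quotient: 4x^2 - 6x + 2, Remainder: 1


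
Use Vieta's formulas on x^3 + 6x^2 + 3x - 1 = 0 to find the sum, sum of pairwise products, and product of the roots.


Monic cubic x^3+bx^2+cx+d=0: sum=-b, pairwise sum=c, product=-d.
b=6, c=3, d=-1
r1+r2+r3 = -6
r1r2+r1r3+r2r3 = 3
r1r2r3 = 1


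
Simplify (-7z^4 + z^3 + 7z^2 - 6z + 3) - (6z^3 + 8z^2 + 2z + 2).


Distribute the minus sign:
  (-7z^4 + z^3 + 7z^2 - 6z + 3)
- (6z^3 + 8z^2 + 2z + 2)
Negate second polynomial: -6z^3 - 8z^2 - 2z - 2
Add: -7z^4 - 5z^3 - z^2 - 8z + 1


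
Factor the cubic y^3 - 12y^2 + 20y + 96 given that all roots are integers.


Try integer roots (divisors of 96). y=8: p(8)=0.
Divide out (y - 8): quotient is y^2 - 4y - 12.
Factor the quadratic: (y + 2)(y - 6)
Result: (y - 8)(y + 2)(y - 6)


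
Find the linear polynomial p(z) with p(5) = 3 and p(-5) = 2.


p(z) = mz + b. Using p(5)=3, p(-5)=2:
m = (3 - 2)/(5 + 5) = 1/10 = 1/10
b = 3 - m*(5) = 3 - 1/2 = 5/2
p(z) = (1/10)z + (5/2)


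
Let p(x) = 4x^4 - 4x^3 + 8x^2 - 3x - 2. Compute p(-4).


Using direct substitution:
  4 * (-4)^4 = 1024
  -4 * (-4)^3 = 256
  8 * (-4)^2 = 128
  -3 * (-4)^1 = 12
  constant: -2
Sum = 1024 + 256 + 128 + 12 - 2 = 1418


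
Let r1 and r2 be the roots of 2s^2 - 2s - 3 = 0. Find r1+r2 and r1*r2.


For as^2+bs+c=0: sum = -b/a, product = c/a.
a=2, b=-2, c=-3
Sum = -(-2)/2 = 1
Product = (-3)/2 = -3/2


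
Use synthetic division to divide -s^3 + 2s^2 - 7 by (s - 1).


Synthetic division with c = 1. Coefficients: -1, 2, 0, -7
Bring down -1.
  -1 * 1 = -1; -1 + 2 = 1
  1 * 1 = 1; 1 + 0 = 1
  1 * 1 = 1; 1 - 7 = -6
Quotient: -s^2 + s + 1, Remainder: -6


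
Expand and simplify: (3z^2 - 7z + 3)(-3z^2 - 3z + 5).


Distribute each term of the first polynomial:
  (3z^2)(-3z^2 - 3z + 5) = -9z^4 - 9z^3 + 15z^2
  (-7z)(-3z^2 - 3z + 5) = 21z^3 + 21z^2 - 35z
  (3)(-3z^2 - 3z + 5) = -9z^2 - 9z + 15
Sum: -9z^4 + 12z^3 + 27z^2 - 44z + 15


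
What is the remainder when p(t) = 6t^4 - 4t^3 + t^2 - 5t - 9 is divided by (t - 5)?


By the Remainder Theorem, the remainder equals p(5):
  6*(5)^4 = 3750
  -4*(5)^3 = -500
  1*(5)^2 = 25
  -5*(5)^1 = -25
  constant: -9
Sum: 3750 - 500 + 25 - 25 - 9 = 3241


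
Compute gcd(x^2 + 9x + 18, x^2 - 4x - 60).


Factor each:
  x^2 + 9x + 18 = (x + 6)(x + 3)
  x^2 - 4x - 60 = (x + 6)(x - 10)
Common monic factor: x + 6


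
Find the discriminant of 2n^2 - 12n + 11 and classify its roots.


D = b^2 - 4ac = (-12)^2 - 4(2)(11) = 144 - 88 = 56
Since D > 0: two distinct irrational roots


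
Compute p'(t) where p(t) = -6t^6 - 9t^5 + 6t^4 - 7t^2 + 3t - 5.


Apply the power rule term by term:
  d/dt(-6t^6) = -36t^5
  d/dt(-9t^5) = -45t^4
  d/dt(6t^4) = 24t^3
  d/dt(-7t^2) = -14t
  d/dt(3t) = 3
  d/dt(-5) = 0
p'(t) = -36t^5 - 45t^4 + 24t^3 - 14t + 3


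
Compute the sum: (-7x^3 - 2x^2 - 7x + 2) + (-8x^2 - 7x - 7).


Align terms by degree and add:
  -7x^3 - 2x^2 - 7x + 2
  -8x^2 - 7x - 7
= -7x^3 - 10x^2 - 14x - 5


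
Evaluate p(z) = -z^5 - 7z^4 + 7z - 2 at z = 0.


Using direct substitution:
  -1 * (0)^5 = 0
  -7 * (0)^4 = 0
  0 * (0)^3 = 0
  0 * (0)^2 = 0
  7 * (0)^1 = 0
  constant: -2
Sum = 0 + 0 + 0 + 0 + 0 - 2 = -2


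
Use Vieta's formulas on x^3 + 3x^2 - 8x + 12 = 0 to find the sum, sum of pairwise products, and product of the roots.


Monic cubic x^3+bx^2+cx+d=0: sum=-b, pairwise sum=c, product=-d.
b=3, c=-8, d=12
r1+r2+r3 = -3
r1r2+r1r3+r2r3 = -8
r1r2r3 = -12


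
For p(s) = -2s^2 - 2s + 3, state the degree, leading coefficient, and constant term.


Highest power of s is 2, with coefficient -2. Constant term is 3.
Degree = 2, leading coefficient = -2, constant term = 3


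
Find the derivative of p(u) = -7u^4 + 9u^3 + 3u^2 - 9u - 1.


Apply the power rule term by term:
  d/du(-7u^4) = -28u^3
  d/du(9u^3) = 27u^2
  d/du(3u^2) = 6u
  d/du(-9u) = -9
  d/du(-1) = 0
p'(u) = -28u^3 + 27u^2 + 6u - 9


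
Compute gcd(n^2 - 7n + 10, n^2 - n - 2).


Factor each:
  n^2 - 7n + 10 = (n - 2)(n - 5)
  n^2 - n - 2 = (n - 2)(n + 1)
Common monic factor: n - 2


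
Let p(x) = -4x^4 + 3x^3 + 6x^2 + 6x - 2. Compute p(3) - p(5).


p(3) = -173
p(5) = -1947
p(3) - p(5) = -173 + 1947 = 1774


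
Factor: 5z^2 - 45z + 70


Roots satisfy r1 + r2 = -b/a = 9 and r1*r2 = c/a = 14.
So r1 = 7, r2 = 2.
5z^2 - 45z + 70 = 5(z - r1)(z - r2) = 5(z - 7)(z - 2)


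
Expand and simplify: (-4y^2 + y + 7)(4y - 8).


Distribute each term of the first polynomial:
  (-4y^2)(4y - 8) = -16y^3 + 32y^2
  (y)(4y - 8) = 4y^2 - 8y
  (7)(4y - 8) = 28y - 56
Sum: -16y^3 + 36y^2 + 20y - 56


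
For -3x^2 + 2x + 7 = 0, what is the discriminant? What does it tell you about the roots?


D = b^2 - 4ac = (2)^2 - 4(-3)(7) = 4 + 84 = 88
Since D > 0: two distinct irrational roots


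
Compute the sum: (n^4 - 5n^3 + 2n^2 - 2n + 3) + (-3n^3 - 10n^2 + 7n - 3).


Align terms by degree and add:
  n^4 - 5n^3 + 2n^2 - 2n + 3
  -3n^3 - 10n^2 + 7n - 3
= n^4 - 8n^3 - 8n^2 + 5n


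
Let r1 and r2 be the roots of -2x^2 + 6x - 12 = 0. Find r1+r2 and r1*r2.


For ax^2+bx+c=0: sum = -b/a, product = c/a.
a=-2, b=6, c=-12
Sum = -(6)/-2 = 3
Product = (-12)/-2 = 6


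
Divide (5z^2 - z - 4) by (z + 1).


(5z^2 - z - 4) / (z + 1)
Step 1: 5z * (z + 1) = 5z^2 + 5z; subtract.
Step 2: -6 * (z + 1) = -6z - 6; subtract.
Quotient: 5z - 6, Remainder: 2


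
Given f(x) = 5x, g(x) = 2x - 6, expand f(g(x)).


Substitute g(x) into f:
f(g(x)) = 5*(2x - 6)
Expand and combine: 10x - 30


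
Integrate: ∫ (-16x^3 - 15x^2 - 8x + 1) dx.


Reverse power rule on each term:
  ∫ -16x^3 dx = -4x^4
  ∫ -15x^2 dx = -5x^3
  ∫ -8x dx = -4x^2
  ∫ 1 dx = x
F(x) = -4x^4 - 5x^3 - 4x^2 + x + C


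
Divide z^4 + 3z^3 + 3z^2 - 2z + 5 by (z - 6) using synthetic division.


Synthetic division with c = 6. Coefficients: 1, 3, 3, -2, 5
Bring down 1.
  1 * 6 = 6; 6 + 3 = 9
  9 * 6 = 54; 54 + 3 = 57
  57 * 6 = 342; 342 - 2 = 340
  340 * 6 = 2040; 2040 + 5 = 2045
Quotient: z^3 + 9z^2 + 57z + 340, Remainder: 2045


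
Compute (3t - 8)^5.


Expand (3t - 8)^5 by repeated multiplication:
  (3t - 8)^2 = 9t^2 - 48t + 64
  (3t - 8)^3 = 27t^3 - 216t^2 + 576t - 512
  (3t - 8)^4 = 81t^4 - 864t^3 + 3456t^2 - 6144t + 4096
= 243t^5 - 3240t^4 + 17280t^3 - 46080t^2 + 61440t - 32768


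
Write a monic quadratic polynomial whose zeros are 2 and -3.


p(z) = (z - 2)(z + 3)
Expand: z^2 + z - 6


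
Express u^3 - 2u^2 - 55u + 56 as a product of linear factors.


Try integer roots (divisors of 56). u=-7: p(-7)=0.
Divide out (u + 7): quotient is u^2 - 9u + 8.
Factor the quadratic: (u - 8)(u - 1)
Result: (u + 7)(u - 8)(u - 1)


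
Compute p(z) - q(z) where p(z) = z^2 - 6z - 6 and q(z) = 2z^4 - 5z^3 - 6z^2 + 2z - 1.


Distribute the minus sign:
  (z^2 - 6z - 6)
- (2z^4 - 5z^3 - 6z^2 + 2z - 1)
Negate second polynomial: -2z^4 + 5z^3 + 6z^2 - 2z + 1
Add: -2z^4 + 5z^3 + 7z^2 - 8z - 5


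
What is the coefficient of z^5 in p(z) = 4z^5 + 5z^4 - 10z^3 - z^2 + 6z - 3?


Read off the coefficient of z^5: 4


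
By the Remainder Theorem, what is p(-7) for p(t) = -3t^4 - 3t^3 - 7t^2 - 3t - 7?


By the Remainder Theorem, the remainder equals p(-7):
  -3*(-7)^4 = -7203
  -3*(-7)^3 = 1029
  -7*(-7)^2 = -343
  -3*(-7)^1 = 21
  constant: -7
Sum: -7203 + 1029 - 343 + 21 - 7 = -6503


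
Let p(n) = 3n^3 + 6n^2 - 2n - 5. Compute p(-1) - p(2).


p(-1) = 0
p(2) = 39
p(-1) - p(2) = 0 - 39 = -39


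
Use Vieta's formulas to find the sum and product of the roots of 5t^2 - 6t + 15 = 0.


For at^2+bt+c=0: sum = -b/a, product = c/a.
a=5, b=-6, c=15
Sum = -(-6)/5 = 6/5
Product = (15)/5 = 3


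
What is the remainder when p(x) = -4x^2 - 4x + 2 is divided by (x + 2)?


By the Remainder Theorem, the remainder equals p(-2):
  -4*(-2)^2 = -16
  -4*(-2)^1 = 8
  constant: 2
Sum: -16 + 8 + 2 = -6


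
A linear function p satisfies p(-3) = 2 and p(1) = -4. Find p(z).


p(z) = mz + b. Using p(-3)=2, p(1)=-4:
m = (2 + 4)/(-3 - 1) = 6/-4 = -3/2
b = 2 - m*(-3) = 2 - 9/2 = -5/2
p(z) = -(3/2)z - (5/2)


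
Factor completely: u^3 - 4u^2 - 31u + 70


Try integer roots (divisors of 70). u=2: p(2)=0.
Divide out (u - 2): quotient is u^2 - 2u - 35.
Factor the quadratic: (u - 7)(u + 5)
Result: (u - 2)(u - 7)(u + 5)


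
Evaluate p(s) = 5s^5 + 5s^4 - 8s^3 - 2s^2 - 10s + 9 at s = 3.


Using direct substitution:
  5 * (3)^5 = 1215
  5 * (3)^4 = 405
  -8 * (3)^3 = -216
  -2 * (3)^2 = -18
  -10 * (3)^1 = -30
  constant: 9
Sum = 1215 + 405 - 216 - 18 - 30 + 9 = 1365


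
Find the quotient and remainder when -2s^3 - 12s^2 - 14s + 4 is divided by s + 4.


(-2s^3 - 12s^2 - 14s + 4) / (s + 4)
Step 1: -2s^2 * (s + 4) = -2s^3 - 8s^2; subtract.
Step 2: -4s * (s + 4) = -4s^2 - 16s; subtract.
Step 3: 2 * (s + 4) = 2s + 8; subtract.
Quotient: -2s^2 - 4s + 2, Remainder: -4


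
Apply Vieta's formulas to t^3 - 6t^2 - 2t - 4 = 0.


Monic cubic t^3+bt^2+ct+d=0: sum=-b, pairwise sum=c, product=-d.
b=-6, c=-2, d=-4
r1+r2+r3 = 6
r1r2+r1r3+r2r3 = -2
r1r2r3 = 4


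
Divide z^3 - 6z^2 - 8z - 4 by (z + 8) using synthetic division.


Synthetic division with c = -8. Coefficients: 1, -6, -8, -4
Bring down 1.
  1 * -8 = -8; -8 - 6 = -14
  -14 * -8 = 112; 112 - 8 = 104
  104 * -8 = -832; -832 - 4 = -836
Quotient: z^2 - 14z + 104, Remainder: -836


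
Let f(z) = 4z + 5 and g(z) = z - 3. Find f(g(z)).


Substitute g(z) into f:
f(g(z)) = 4*(z - 3) + 5
Expand and combine: 4z - 7


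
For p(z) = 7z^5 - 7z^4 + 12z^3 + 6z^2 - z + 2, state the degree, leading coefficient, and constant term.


Highest power of z is 5, with coefficient 7. Constant term is 2.
Degree = 5, leading coefficient = 7, constant term = 2


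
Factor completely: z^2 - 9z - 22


Roots satisfy r1 + r2 = -b/a = 9 and r1*r2 = c/a = -22.
So r1 = -2, r2 = 11.
z^2 - 9z - 22 = (z - r1)(z - r2) = (z + 2)(z - 11)
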